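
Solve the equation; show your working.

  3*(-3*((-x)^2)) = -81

Step 1. [3*(-3*((-x)^2)) = -81] LHS = 3·(…); ÷3 both sides, so div: -3*((-x)^2) = -27.
Step 2. [-3*((-x)^2) = -27] LHS = -3·(…); ÷-3 both sides. So div: (-x)^2 = 9.
Step 3. [(-x)^2 = 9] LHS squared, RHS 9 ≥ 0: apply √ (±), so sqrt: -x = 3 or -3.
Step 4. [-x = 3 or -3] flip signs both sides ⇒ neg: x = -3 or 3.

Answer: x ∈ {-3, 3}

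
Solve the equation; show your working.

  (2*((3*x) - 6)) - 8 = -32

Step 1. [(2*((3*x) - 6)) - 8 = -32] 8 comes off first (add 8) ⇒ sub: 2*((3*x) - 6) = -24.
Step 2. [2*((3*x) - 6) = -24] 2·(inner) — divide through by 2 ⇒ div: (3*x) - 6 = -12.
Step 3. [(3*x) - 6 = -12] the outer -6 inverts by adding 6. So sub: 3*x = -6.
Step 4. [3*x = -6] leading coefficient 3: divide by 3, so div: x = -2.

Answer: x ∈ {-2}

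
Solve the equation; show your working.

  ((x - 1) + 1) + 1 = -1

Step 1. [((x - 1) + 1) + 1 = -1] peel the +1: subtract 1 from each side, so sub: (x - 1) + 1 = -2.
Step 2. [(x - 1) + 1 = -2] subtract 1: x sits inside (… + 1). So sub: x - 1 = -3.
Step 3. [x - 1 = -3] -1 is outermost — add 1 both sides. So sub: x = -2.

Answer: x ∈ {-2}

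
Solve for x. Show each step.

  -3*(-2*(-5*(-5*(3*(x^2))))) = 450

Step 1. [-3*(-2*(-5*(-5*(3*(x^2))))) = 450] divide by the outer -3. So div: -2*(-5*(-5*(3*(x^2)))) = -150.
Step 2. [-2*(-5*(-5*(3*(x^2)))) = -150] LHS = -2·(…); ÷-2 both sides ⇒ div: -5*(-5*(3*(x^2))) = 75.
Step 3. [-5*(-5*(3*(x^2))) = 75] -5·(inner) — divide through by -5 ⇒ div: -5*(3*(x^2)) = -15.
Step 4. [-5*(3*(x^2)) = -15] divide by the outer -5 ⇒ div: 3*(x^2) = 3.
Step 5. [3*(x^2) = 3] divide by the outer 3 ⇒ div: x^2 = 1.
Step 6. [x^2 = 1] √ both sides: 1 ≥ 0 gives two branches ⇒ sqrt: x = 1 or -1.

Answer: x ∈ {-1, 1}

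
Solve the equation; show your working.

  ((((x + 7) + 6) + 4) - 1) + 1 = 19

Step 1. [((((x + 7) + 6) + 4) - 1) + 1 = 19] 1 comes off first (subtract 1) ⇒ sub: (((x + 7) + 6) + 4) - 1 = 18.
Step 2. [(((x + 7) + 6) + 4) - 1 = 18] add 1: x sits inside (… - 1). So sub: ((x + 7) + 6) + 4 = 19.
Step 3. [((x + 7) + 6) + 4 = 19] the outer +4 inverts by subtracting 4, so sub: (x + 7) + 6 = 15.
Step 4. [(x + 7) + 6 = 15] subtract 6: x sits inside (… + 6) ⇒ sub: x + 7 = 9.
Step 5. [x + 7 = 9] +7 is outermost — subtract 7 both sides ⇒ sub: x = 2.

Answer: x ∈ {2}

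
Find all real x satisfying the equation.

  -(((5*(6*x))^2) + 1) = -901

Step 1. [-(((5*(6*x))^2) + 1) = -901] leading − — multiply by −1, so neg: ((5*(6*x))^2) + 1 = 901.
Step 2. [((5*(6*x))^2) + 1 = 901] +1 is outermost — subtract 1 both sides. So sub: (5*(6*x))^2 = 900.
Step 3. [(5*(6*x))^2 = 900] LHS squared, RHS 900 ≥ 0: apply √ (±). So sqrt: 5*(6*x) = 30 or -30.
Step 4. [5*(6*x) = 30 or -30] leading coefficient 5: divide by 5, so div: 6*x = 6 or -6.
Step 5. [6*x = 6 or -6] LHS = 6·(…); ÷6 both sides. So div: x = 1 or -1.

Answer: x ∈ {-1, 1}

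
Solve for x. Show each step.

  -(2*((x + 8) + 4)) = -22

Step 1. [-(2*((x + 8) + 4)) = -22] LHS negated; negate both sides ⇒ neg: 2*((x + 8) + 4) = 22.
Step 2. [2*((x + 8) + 4) = 22] 2 out front; divide by 2, so div: (x + 8) + 4 = 11.
Step 3. [(x + 8) + 4 = 11] subtract 4: x sits inside (… + 4). So sub: x + 8 = 7.
Step 4. [x + 8 = 7] subtract 8: x sits inside (… + 8). So sub: x = -1.

Answer: x ∈ {-1}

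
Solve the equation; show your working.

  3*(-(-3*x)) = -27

Step 1. [3*(-(-3*x)) = -27] divide by the outer 3, so div: -(-3*x) = -9.
Step 2. [-(-3*x) = -9] LHS negated; negate both sides ⇒ neg: -3*x = 9.
Step 3. [-3*x = 9] LHS = -3·(…); ÷-3 both sides, so div: x = -3.

Answer: x ∈ {-3}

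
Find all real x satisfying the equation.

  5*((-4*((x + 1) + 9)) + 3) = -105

Step 1. [5*((-4*((x + 1) + 9)) + 3) = -105] leading coefficient 5: divide by 5 ⇒ div: (-4*((x + 1) + 9)) + 3 = -21.
Step 2. [(-4*((x + 1) + 9)) + 3 = -21] the outer +3 inverts by subtracting 3 ⇒ sub: -4*((x + 1) + 9) = -24.
Step 3. [-4*((x + 1) + 9) = -24] -4 out front; divide by -4. So div: (x + 1) + 9 = 6.
Step 4. [(x + 1) + 9 = 6] the outer +9 inverts by subtracting 9, so sub: x + 1 = -3.
Step 5. [x + 1 = -3] peel the +1: subtract 1 from each side. So sub: x = -4.

Answer: x ∈ {-4}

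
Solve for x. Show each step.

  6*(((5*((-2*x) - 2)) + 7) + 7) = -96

Step 1. [6*(((5*((-2*x) - 2)) + 7) + 7) = -96] LHS = 6·(…); ÷6 both sides, so div: ((5*((-2*x) - 2)) + 7) + 7 = -16.
Step 2. [((5*((-2*x) - 2)) + 7) + 7 = -16] 7 comes off first (subtract 7) ⇒ sub: (5*((-2*x) - 2)) + 7 = -23.
Step 3. [(5*((-2*x) - 2)) + 7 = -23] +7 is outermost — subtract 7 both sides. So sub: 5*((-2*x) - 2) = -30.
Step 4. [5*((-2*x) - 2) = -30] LHS = 5·(…); ÷5 both sides. So div: (-2*x) - 2 = -6.
Step 5. [(-2*x) - 2 = -6] common factor -2 (LHS and -6) — divide through. So factor: x + 1 = 3.
Step 6. [x + 1 = 3] peel the +1: subtract 1 from each side, so sub: x = 2.

Answer: x ∈ {2}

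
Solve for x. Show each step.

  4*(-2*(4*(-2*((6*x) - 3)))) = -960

Step 1. [4*(-2*(4*(-2*((6*x) - 3)))) = -960] leading coefficient 4: divide by 4, so div: -2*(4*(-2*((6*x) - 3))) = -240.
Step 2. [-2*(4*(-2*((6*x) - 3))) = -240] LHS = -2·(…); ÷-2 both sides ⇒ div: 4*(-2*((6*x) - 3)) = 120.
Step 3. [4*(-2*((6*x) - 3)) = 120] divide by the outer 4. So div: -2*((6*x) - 3) = 30.
Step 4. [-2*((6*x) - 3) = 30] divide by the outer -2, so div: (6*x) - 3 = -15.
Step 5. [(6*x) - 3 = -15] the outer -3 inverts by adding 3 ⇒ sub: 6*x = -12.
Step 6. [6*x = -12] 6·(inner) — divide through by 6 ⇒ div: x = -2.

Answer: x ∈ {-2}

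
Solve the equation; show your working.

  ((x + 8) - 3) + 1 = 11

Step 1. [((x + 8) - 3) + 1 = 11] 1 comes off first (subtract 1). So sub: (x + 8) - 3 = 10.
Step 2. [(x + 8) - 3 = 10] peel the -3: add 3 from each side. So sub: x + 8 = 13.
Step 3. [x + 8 = 13] +8 is outermost — subtract 8 both sides. So sub: x = 5.

Answer: x ∈ {5}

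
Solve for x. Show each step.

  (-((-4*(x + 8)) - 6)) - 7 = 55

Step 1. [(-((-4*(x + 8)) - 6)) - 7 = 55] add 7: x sits inside (… - 7) ⇒ sub: -((-4*(x + 8)) - 6) = 62.
Step 2. [-((-4*(x + 8)) - 6) = 62] LHS negated; negate both sides ⇒ neg: (-4*(x + 8)) - 6 = -62.
Step 3. [(-4*(x + 8)) - 6 = -62] -6 is outermost — add 6 both sides, so sub: -4*(x + 8) = -56.
Step 4. [-4*(x + 8) = -56] -4 out front; divide by -4. So div: x + 8 = 14.
Step 5. [x + 8 = 14] subtract 8: x sits inside (… + 8), so sub: x = 6.

Answer: x ∈ {6}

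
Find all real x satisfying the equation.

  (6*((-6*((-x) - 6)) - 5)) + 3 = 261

Step 1. [(6*((-6*((-x) - 6)) - 5)) + 3 = 261] subtract 3: x sits inside (… + 3) ⇒ sub: 6*((-6*((-x) - 6)) - 5) = 258.
Step 2. [6*((-6*((-x) - 6)) - 5) = 258] divide by the outer 6 ⇒ div: (-6*((-x) - 6)) - 5 = 43.
Step 3. [(-6*((-x) - 6)) - 5 = 43] add 5: x sits inside (… - 5) ⇒ sub: -6*((-x) - 6) = 48.
Step 4. [-6*((-x) - 6) = 48] -6·(inner) — divide through by -6 ⇒ div: (-x) - 6 = -8.
Step 5. [(-x) - 6 = -8] peel the -6: add 6 from each side. So sub: -x = -2.
Step 6. [-x = -2] flip signs both sides ⇒ neg: x = 2.

Answer: x ∈ {2}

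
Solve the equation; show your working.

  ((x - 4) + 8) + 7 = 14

Step 1. [((x - 4) + 8) + 7 = 14] subtract 7: x sits inside (… + 7). So sub: (x - 4) + 8 = 7.
Step 2. [(x - 4) + 8 = 7] peel the +8: subtract 8 from each side. So sub: x - 4 = -1.
Step 3. [x - 4 = -1] peel the -4: add 4 from each side. So sub: x = 3.

Answer: x ∈ {3}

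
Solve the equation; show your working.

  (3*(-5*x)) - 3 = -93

Step 1. [(3*(-5*x)) - 3 = -93] 3 | LHS and 3 | -93: pull 3 out, so factor: (-5*x) - 1 = -31.
Step 2. [(-5*x) - 1 = -31] -1 is outermost — add 1 both sides, so sub: -5*x = -30.
Step 3. [-5*x = -30] -5 out front; divide by -5. So div: x = 6.

Answer: x ∈ {6}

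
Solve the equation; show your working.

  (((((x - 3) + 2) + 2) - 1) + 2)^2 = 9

Step 1. [(((((x - 3) + 2) + 2) - 1) + 2)^2 = 9] LHS squared, RHS 9 ≥ 0: apply √ (±), so sqrt: ((((x - 3) + 2) + 2) - 1) + 2 = 3 or -3.
Step 2. [((((x - 3) + 2) + 2) - 1) + 2 = 3 or -3] the outer +2 inverts by subtracting 2. So sub: (((x - 3) + 2) + 2) - 1 = 1 or -5.
Step 3. [(((x - 3) + 2) + 2) - 1 = 1 or -5] peel the -1: add 1 from each side. So sub: ((x - 3) + 2) + 2 = 2 or -4.
Step 4. [((x - 3) + 2) + 2 = 2 or -4] 2 comes off first (subtract 2), so sub: (x - 3) + 2 = 0 or -6.
Step 5. [(x - 3) + 2 = 0 or -6] the outer +2 inverts by subtracting 2, so sub: x - 3 = -2 or -8.
Step 6. [x - 3 = -2 or -8] the outer -3 inverts by adding 3, so sub: x = 1 or -5.

Answer: x ∈ {-5, 1}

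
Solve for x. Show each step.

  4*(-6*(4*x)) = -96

Step 1. [4*(-6*(4*x)) = -96] leading coefficient 4: divide by 4, so div: -6*(4*x) = -24.
Step 2. [-6*(4*x) = -24] -6·(inner) — divide through by -6. So div: 4*x = 4.
Step 3. [4*x = 4] divide by the outer 4 ⇒ div: x = 1.

Answer: x ∈ {1}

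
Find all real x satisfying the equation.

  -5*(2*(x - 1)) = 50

Step 1. [-5*(2*(x - 1)) = 50] leading coefficient -5: divide by -5. So div: 2*(x - 1) = -10.
Step 2. [2*(x - 1) = -10] 2·(inner) — divide through by 2, so div: x - 1 = -5.
Step 3. [x - 1 = -5] 1 comes off first (add 1), so sub: x = -4.

Answer: x ∈ {-4}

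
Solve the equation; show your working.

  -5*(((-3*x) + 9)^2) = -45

Step 1. [-5*(((-3*x) + 9)^2) = -45] leading coefficient -5: divide by -5 ⇒ div: ((-3*x) + 9)^2 = 9.
Step 2. [((-3*x) + 9)^2 = 9] √ both sides: 9 ≥ 0 gives two branches ⇒ sqrt: (-3*x) + 9 = 3 or -3.
Step 3. [(-3*x) + 9 = 3 or -3] -3 | LHS and -3 | 3 or -3: pull -3 out ⇒ factor: x - 3 = -1 or 1.
Step 4. [x - 3 = -1 or 1] -3 is outermost — add 3 both sides ⇒ sub: x = 2 or 4.

Answer: x ∈ {2, 4}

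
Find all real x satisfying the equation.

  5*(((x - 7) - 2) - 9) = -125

Step 1. [5*(((x - 7) - 2) - 9) = -125] divide by the outer 5. So div: ((x - 7) - 2) - 9 = -25.
Step 2. [((x - 7) - 2) - 9 = -25] -9 is outermost — add 9 both sides ⇒ sub: (x - 7) - 2 = -16.
Step 3. [(x - 7) - 2 = -16] peel the -2: add 2 from each side. So sub: x - 7 = -14.
Step 4. [x - 7 = -14] add 7: x sits inside (… - 7) ⇒ sub: x = -7.

Answer: x ∈ {-7}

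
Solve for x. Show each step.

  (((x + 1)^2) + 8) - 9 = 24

Step 1. [(((x + 1)^2) + 8) - 9 = 24] -9 is outermost — add 9 both sides. So sub: ((x + 1)^2) + 8 = 33.
Step 2. [((x + 1)^2) + 8 = 33] +8 is outermost — subtract 8 both sides. So sub: (x + 1)^2 = 25.
Step 3. [(x + 1)^2 = 25] LHS squared, RHS 25 ≥ 0: apply √ (±) ⇒ sqrt: x + 1 = 5 or -5.
Step 4. [x + 1 = 5 or -5] +1 is outermost — subtract 1 both sides. So sub: x = 4 or -6.

Answer: x ∈ {-6, 4}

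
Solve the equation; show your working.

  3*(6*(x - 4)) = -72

Step 1. [3*(6*(x - 4)) = -72] LHS = 3·(…); ÷3 both sides. So div: 6*(x - 4) = -24.
Step 2. [6*(x - 4) = -24] LHS = 6·(…); ÷6 both sides, so div: x - 4 = -4.
Step 3. [x - 4 = -4] -4 is outermost — add 4 both sides. So sub: x = 0.

Answer: x ∈ {0}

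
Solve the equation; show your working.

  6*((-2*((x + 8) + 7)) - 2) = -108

Step 1. [6*((-2*((x + 8) + 7)) - 2) = -108] 6·(inner) — divide through by 6. So div: (-2*((x + 8) + 7)) - 2 = -18.
Step 2. [(-2*((x + 8) + 7)) - 2 = -18] -2 divides every term; factor it out ⇒ factor: ((x + 8) + 7) + 1 = 9.
Step 3. [((x + 8) + 7) + 1 = 9] subtract 1: x sits inside (… + 1), so sub: (x + 8) + 7 = 8.
Step 4. [(x + 8) + 7 = 8] 7 comes off first (subtract 7). So sub: x + 8 = 1.
Step 5. [x + 8 = 1] subtract 8: x sits inside (… + 8) ⇒ sub: x = -7.

Answer: x ∈ {-7}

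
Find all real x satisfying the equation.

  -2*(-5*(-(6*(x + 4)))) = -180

Step 1. [-2*(-5*(-(6*(x + 4)))) = -180] LHS = -2·(…); ÷-2 both sides. So div: -5*(-(6*(x + 4))) = 90.
Step 2. [-5*(-(6*(x + 4))) = 90] -5 out front; divide by -5, so div: -(6*(x + 4)) = -18.
Step 3. [-(6*(x + 4)) = -18] leading − — multiply by −1, so neg: 6*(x + 4) = 18.
Step 4. [6*(x + 4) = 18] 6·(inner) — divide through by 6, so div: x + 4 = 3.
Step 5. [x + 4 = 3] 4 comes off first (subtract 4), so sub: x = -1.

Answer: x ∈ {-1}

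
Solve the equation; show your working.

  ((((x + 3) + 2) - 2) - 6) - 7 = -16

Step 1. [((((x + 3) + 2) - 2) - 6) - 7 = -16] peel the -7: add 7 from each side, so sub: (((x + 3) + 2) - 2) - 6 = -9.
Step 2. [(((x + 3) + 2) - 2) - 6 = -9] -6 is outermost — add 6 both sides ⇒ sub: ((x + 3) + 2) - 2 = -3.
Step 3. [((x + 3) + 2) - 2 = -3] the outer -2 inverts by adding 2. So sub: (x + 3) + 2 = -1.
Step 4. [(x + 3) + 2 = -1] subtract 2: x sits inside (… + 2), so sub: x + 3 = -3.
Step 5. [x + 3 = -3] +3 is outermost — subtract 3 both sides. So sub: x = -6.

Answer: x ∈ {-6}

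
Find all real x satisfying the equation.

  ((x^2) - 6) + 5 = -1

Step 1. [((x^2) - 6) + 5 = -1] peel the +5: subtract 5 from each side ⇒ sub: (x^2) - 6 = -6.
Step 2. [(x^2) - 6 = -6] -6 is outermost — add 6 both sides. So sub: x^2 = 0.
Step 3. [x^2 = 0] LHS squared, RHS 0 ≥ 0: apply √ (±). So sqrt: x = 0.

Answer: x ∈ {0}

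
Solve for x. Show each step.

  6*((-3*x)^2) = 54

Step 1. [6*((-3*x)^2) = 54] 6 out front; divide by 6 ⇒ div: (-3*x)^2 = 9.
Step 2. [(-3*x)^2 = 9] 9 ≥ 0, LHS is (·)² — take ±√ ⇒ sqrt: -3*x = 3 or -3.
Step 3. [-3*x = 3 or -3] -3·(inner) — divide through by -3 ⇒ div: x = -1 or 1.

Answer: x ∈ {-1, 1}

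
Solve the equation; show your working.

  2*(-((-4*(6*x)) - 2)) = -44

Step 1. [2*(-((-4*(6*x)) - 2)) = -44] leading coefficient 2: divide by 2, so div: -((-4*(6*x)) - 2) = -22.
Step 2. [-((-4*(6*x)) - 2) = -22] flip signs both sides. So neg: (-4*(6*x)) - 2 = 22.
Step 3. [(-4*(6*x)) - 2 = 22] -2 is outermost — add 2 both sides. So sub: -4*(6*x) = 24.
Step 4. [-4*(6*x) = 24] leading coefficient -4: divide by -4 ⇒ div: 6*x = -6.
Step 5. [6*x = -6] 6 out front; divide by 6 ⇒ div: x = -1.

Answer: x ∈ {-1}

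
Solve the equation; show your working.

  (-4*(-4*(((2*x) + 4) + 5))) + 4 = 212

Step 1. [(-4*(-4*(((2*x) + 4) + 5))) + 4 = 212] common factor -4 (LHS and 212) — divide through. So factor: (-4*(((2*x) + 4) + 5)) - 1 = -53.
Step 2. [(-4*(((2*x) + 4) + 5)) - 1 = -53] the outer -1 inverts by adding 1, so sub: -4*(((2*x) + 4) + 5) = -52.
Step 3. [-4*(((2*x) + 4) + 5) = -52] LHS = -4·(…); ÷-4 both sides ⇒ div: ((2*x) + 4) + 5 = 13.
Step 4. [((2*x) + 4) + 5 = 13] 5 comes off first (subtract 5) ⇒ sub: (2*x) + 4 = 8.
Step 5. [(2*x) + 4 = 8] +4 is outermost — subtract 4 both sides. So sub: 2*x = 4.
Step 6. [2*x = 4] 2·(inner) — divide through by 2 ⇒ div: x = 2.

Answer: x ∈ {2}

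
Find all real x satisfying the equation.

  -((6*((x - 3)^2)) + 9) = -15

Step 1. [-((6*((x - 3)^2)) + 9) = -15] LHS negated; negate both sides ⇒ neg: (6*((x - 3)^2)) + 9 = 15.
Step 2. [(6*((x - 3)^2)) + 9 = 15] 9 comes off first (subtract 9), so sub: 6*((x - 3)^2) = 6.
Step 3. [6*((x - 3)^2) = 6] 6 out front; divide by 6. So div: (x - 3)^2 = 1.
Step 4. [(x - 3)^2 = 1] LHS squared, RHS 1 ≥ 0: apply √ (±), so sqrt: x - 3 = 1 or -1.
Step 5. [x - 3 = 1 or -1] -3 is outermost — add 3 both sides ⇒ sub: x = 4 or 2.

Answer: x ∈ {2, 4}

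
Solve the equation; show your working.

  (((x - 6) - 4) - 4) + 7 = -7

Step 1. [(((x - 6) - 4) - 4) + 7 = -7] 7 comes off first (subtract 7). So sub: ((x - 6) - 4) - 4 = -14.
Step 2. [((x - 6) - 4) - 4 = -14] peel the -4: add 4 from each side. So sub: (x - 6) - 4 = -10.
Step 3. [(x - 6) - 4 = -10] 4 comes off first (add 4). So sub: x - 6 = -6.
Step 4. [x - 6 = -6] peel the -6: add 6 from each side ⇒ sub: x = 0.

Answer: x ∈ {0}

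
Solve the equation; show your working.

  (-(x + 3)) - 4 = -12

Step 1. [(-(x + 3)) - 4 = -12] 4 comes off first (add 4) ⇒ sub: -(x + 3) = -8.
Step 2. [-(x + 3) = -8] LHS negated; negate both sides, so neg: x + 3 = 8.
Step 3. [x + 3 = 8] 3 comes off first (subtract 3) ⇒ sub: x = 5.

Answer: x ∈ {5}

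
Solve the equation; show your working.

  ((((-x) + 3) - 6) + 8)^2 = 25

Step 1. [((((-x) + 3) - 6) + 8)^2 = 25] √ both sides: 25 ≥ 0 gives two branches ⇒ sqrt: (((-x) + 3) - 6) + 8 = 5 or -5.
Step 2. [(((-x) + 3) - 6) + 8 = 5 or -5] the outer +8 inverts by subtracting 8. So sub: ((-x) + 3) - 6 = -3 or -13.
Step 3. [((-x) + 3) - 6 = -3 or -13] 6 comes off first (add 6) ⇒ sub: (-x) + 3 = 3 or -7.
Step 4. [(-x) + 3 = 3 or -7] peel the +3: subtract 3 from each side. So sub: -x = 0 or -10.
Step 5. [-x = 0 or -10] LHS negated; negate both sides. So neg: x = 0 or 10.

Answer: x ∈ {0, 10}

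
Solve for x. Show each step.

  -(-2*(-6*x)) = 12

Step 1. [-(-2*(-6*x)) = 12] LHS negated; negate both sides, so neg: -2*(-6*x) = -12.
Step 2. [-2*(-6*x) = -12] -2·(inner) — divide through by -2. So div: -6*x = 6.
Step 3. [-6*x = 6] leading coefficient -6: divide by -6. So div: x = -1.

Answer: x ∈ {-1}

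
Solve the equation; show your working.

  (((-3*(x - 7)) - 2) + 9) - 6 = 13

Step 1. [(((-3*(x - 7)) - 2) + 9) - 6 = 13] -6 is outermost — add 6 both sides, so sub: ((-3*(x - 7)) - 2) + 9 = 19.
Step 2. [((-3*(x - 7)) - 2) + 9 = 19] peel the +9: subtract 9 from each side ⇒ sub: (-3*(x - 7)) - 2 = 10.
Step 3. [(-3*(x - 7)) - 2 = 10] add 2: x sits inside (… - 2), so sub: -3*(x - 7) = 12.
Step 4. [-3*(x - 7) = 12] -3 out front; divide by -3 ⇒ div: x - 7 = -4.
Step 5. [x - 7 = -4] -7 is outermost — add 7 both sides. So sub: x = 3.

Answer: x ∈ {3}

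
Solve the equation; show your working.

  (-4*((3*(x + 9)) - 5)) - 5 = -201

Step 1. [(-4*((3*(x + 9)) - 5)) - 5 = -201] the outer -5 inverts by adding 5 ⇒ sub: -4*((3*(x + 9)) - 5) = -196.
Step 2. [-4*((3*(x + 9)) - 5) = -196] divide by the outer -4 ⇒ div: (3*(x + 9)) - 5 = 49.
Step 3. [(3*(x + 9)) - 5 = 49] 5 comes off first (add 5) ⇒ sub: 3*(x + 9) = 54.
Step 4. [3*(x + 9) = 54] LHS = 3·(…); ÷3 both sides ⇒ div: x + 9 = 18.
Step 5. [x + 9 = 18] 9 comes off first (subtract 9), so sub: x = 9.

Answer: x ∈ {9}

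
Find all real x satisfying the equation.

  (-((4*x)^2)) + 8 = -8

Step 1. [(-((4*x)^2)) + 8 = -8] +8 is outermost — subtract 8 both sides, so sub: -((4*x)^2) = -16.
Step 2. [-((4*x)^2) = -16] leading − — multiply by −1. So neg: (4*x)^2 = 16.
Step 3. [(4*x)^2 = 16] 16 ≥ 0, LHS is (·)² — take ±√ ⇒ sqrt: 4*x = 4 or -4.
Step 4. [4*x = 4 or -4] 4·(inner) — divide through by 4, so div: x = 1 or -1.

Answer: x ∈ {-1, 1}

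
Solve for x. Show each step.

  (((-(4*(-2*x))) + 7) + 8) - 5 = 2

Step 1. [(((-(4*(-2*x))) + 7) + 8) - 5 = 2] add 5: x sits inside (… - 5) ⇒ sub: ((-(4*(-2*x))) + 7) + 8 = 7.
Step 2. [((-(4*(-2*x))) + 7) + 8 = 7] subtract 8: x sits inside (… + 8). So sub: (-(4*(-2*x))) + 7 = -1.
Step 3. [(-(4*(-2*x))) + 7 = -1] +7 is outermost — subtract 7 both sides ⇒ sub: -(4*(-2*x)) = -8.
Step 4. [-(4*(-2*x)) = -8] leading − — multiply by −1, so neg: 4*(-2*x) = 8.
Step 5. [4*(-2*x) = 8] LHS = 4·(…); ÷4 both sides, so div: -2*x = 2.
Step 6. [-2*x = 2] -2·(inner) — divide through by -2. So div: x = -1.

Answer: x ∈ {-1}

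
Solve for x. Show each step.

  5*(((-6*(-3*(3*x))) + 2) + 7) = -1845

Step 1. [5*(((-6*(-3*(3*x))) + 2) + 7) = -1845] divide by the outer 5. So div: ((-6*(-3*(3*x))) + 2) + 7 = -369.
Step 2. [((-6*(-3*(3*x))) + 2) + 7 = -369] 7 comes off first (subtract 7) ⇒ sub: (-6*(-3*(3*x))) + 2 = -376.
Step 3. [(-6*(-3*(3*x))) + 2 = -376] +2 is outermost — subtract 2 both sides ⇒ sub: -6*(-3*(3*x)) = -378.
Step 4. [-6*(-3*(3*x)) = -378] LHS = -6·(…); ÷-6 both sides, so div: -3*(3*x) = 63.
Step 5. [-3*(3*x) = 63] -3 out front; divide by -3, so div: 3*x = -21.
Step 6. [3*x = -21] 3 out front; divide by 3 ⇒ div: x = -7.

Answer: x ∈ {-7}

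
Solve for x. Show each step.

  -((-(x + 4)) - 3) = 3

Step 1. [-((-(x + 4)) - 3) = 3] flip signs both sides, so neg: (-(x + 4)) - 3 = -3.
Step 2. [(-(x + 4)) - 3 = -3] -3 is outermost — add 3 both sides. So sub: -(x + 4) = 0.
Step 3. [-(x + 4) = 0] flip signs both sides ⇒ neg: x + 4 = 0.
Step 4. [x + 4 = 0] subtract 4: x sits inside (… + 4) ⇒ sub: x = -4.

Answer: x ∈ {-4}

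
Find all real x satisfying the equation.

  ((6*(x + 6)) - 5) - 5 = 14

Step 1. [((6*(x + 6)) - 5) - 5 = 14] -5 is outermost — add 5 both sides, so sub: (6*(x + 6)) - 5 = 19.
Step 2. [(6*(x + 6)) - 5 = 19] peel the -5: add 5 from each side ⇒ sub: 6*(x + 6) = 24.
Step 3. [6*(x + 6) = 24] LHS = 6·(…); ÷6 both sides, so div: x + 6 = 4.
Step 4. [x + 6 = 4] subtract 6: x sits inside (… + 6), so sub: x = -2.

Answer: x ∈ {-2}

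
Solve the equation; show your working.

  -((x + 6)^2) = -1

Step 1. [-((x + 6)^2) = -1] leading − — multiply by −1. So neg: (x + 6)^2 = 1.
Step 2. [(x + 6)^2 = 1] √ both sides: 1 ≥ 0 gives two branches ⇒ sqrt: x + 6 = 1 or -1.
Step 3. [x + 6 = 1 or -1] 6 comes off first (subtract 6), so sub: x = -5 or -7.

Answer: x ∈ {-7, -5}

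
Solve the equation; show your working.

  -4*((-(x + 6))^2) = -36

Step 1. [-4*((-(x + 6))^2) = -36] leading coefficient -4: divide by -4 ⇒ div: (-(x + 6))^2 = 9.
Step 2. [(-(x + 6))^2 = 9] LHS squared, RHS 9 ≥ 0: apply √ (±), so sqrt: -(x + 6) = 3 or -3.
Step 3. [-(x + 6) = 3 or -3] leading − — multiply by −1. So neg: x + 6 = -3 or 3.
Step 4. [x + 6 = -3 or 3] subtract 6: x sits inside (… + 6) ⇒ sub: x = -9 or -3.

Answer: x ∈ {-9, -3}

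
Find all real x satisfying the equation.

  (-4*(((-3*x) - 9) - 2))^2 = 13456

Step 1. [(-4*(((-3*x) - 9) - 2))^2 = 13456] 13456 ≥ 0, LHS is (·)² — take ±√, so sqrt: -4*(((-3*x) - 9) - 2) = 116 or -116.
Step 2. [-4*(((-3*x) - 9) - 2) = 116 or -116] -4 out front; divide by -4 ⇒ div: ((-3*x) - 9) - 2 = -29 or 29.
Step 3. [((-3*x) - 9) - 2 = -29 or 29] 2 comes off first (add 2) ⇒ sub: (-3*x) - 9 = -27 or 31.
Step 4. [(-3*x) - 9 = -27 or 31] peel the -9: add 9 from each side. So sub: -3*x = -18 or 40.
Step 5. [-3*x = -18 or 40] -3 out front; divide by -3 ⇒ div: x = 6 or -40/3.

Answer: x ∈ {-40/3, 6}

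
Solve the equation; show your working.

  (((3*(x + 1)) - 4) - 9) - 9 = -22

Step 1. [(((3*(x + 1)) - 4) - 9) - 9 = -22] add 9: x sits inside (… - 9) ⇒ sub: ((3*(x + 1)) - 4) - 9 = -13.
Step 2. [((3*(x + 1)) - 4) - 9 = -13] add 9: x sits inside (… - 9). So sub: (3*(x + 1)) - 4 = -4.
Step 3. [(3*(x + 1)) - 4 = -4] the outer -4 inverts by adding 4. So sub: 3*(x + 1) = 0.
Step 4. [3*(x + 1) = 0] 3 out front; divide by 3. So div: x + 1 = 0.
Step 5. [x + 1 = 0] peel the +1: subtract 1 from each side. So sub: x = -1.

Answer: x ∈ {-1}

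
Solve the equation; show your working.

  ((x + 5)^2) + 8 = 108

Step 1. [((x + 5)^2) + 8 = 108] +8 is outermost — subtract 8 both sides ⇒ sub: (x + 5)^2 = 100.
Step 2. [(x + 5)^2 = 100] LHS squared, RHS 100 ≥ 0: apply √ (±), so sqrt: x + 5 = 10 or -10.
Step 3. [x + 5 = 10 or -10] +5 is outermost — subtract 5 both sides ⇒ sub: x = 5 or -15.

Answer: x ∈ {-15, 5}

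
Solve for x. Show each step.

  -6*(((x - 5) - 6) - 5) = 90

Step 1. [-6*(((x - 5) - 6) - 5) = 90] -6 out front; divide by -6. So div: ((x - 5) - 6) - 5 = -15.
Step 2. [((x - 5) - 6) - 5 = -15] -5 is outermost — add 5 both sides, so sub: (x - 5) - 6 = -10.
Step 3. [(x - 5) - 6 = -10] the outer -6 inverts by adding 6. So sub: x - 5 = -4.
Step 4. [x - 5 = -4] peel the -5: add 5 from each side ⇒ sub: x = 1.

Answer: x ∈ {1}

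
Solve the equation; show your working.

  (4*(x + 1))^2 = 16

Step 1. [(4*(x + 1))^2 = 16] LHS squared, RHS 16 ≥ 0: apply √ (±) ⇒ sqrt: 4*(x + 1) = 4 or -4.
Step 2. [4*(x + 1) = 4 or -4] LHS = 4·(…); ÷4 both sides ⇒ div: x + 1 = 1 or -1.
Step 3. [x + 1 = 1 or -1] subtract 1: x sits inside (… + 1), so sub: x = 0 or -2.

Answer: x ∈ {-2, 0}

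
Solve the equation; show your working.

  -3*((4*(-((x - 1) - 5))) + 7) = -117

Step 1. [-3*((4*(-((x - 1) - 5))) + 7) = -117] LHS = -3·(…); ÷-3 both sides. So div: (4*(-((x - 1) - 5))) + 7 = 39.
Step 2. [(4*(-((x - 1) - 5))) + 7 = 39] the outer +7 inverts by subtracting 7, so sub: 4*(-((x - 1) - 5)) = 32.
Step 3. [4*(-((x - 1) - 5)) = 32] 4·(inner) — divide through by 4. So div: -((x - 1) - 5) = 8.
Step 4. [-((x - 1) - 5) = 8] leading − — multiply by −1, so neg: (x - 1) - 5 = -8.
Step 5. [(x - 1) - 5 = -8] 5 comes off first (add 5) ⇒ sub: x - 1 = -3.
Step 6. [x - 1 = -3] -1 is outermost — add 1 both sides ⇒ sub: x = -2.

Answer: x ∈ {-2}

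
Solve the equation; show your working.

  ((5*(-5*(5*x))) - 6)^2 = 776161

Step 1. [((5*(-5*(5*x))) - 6)^2 = 776161] 776161 ≥ 0, LHS is (·)² — take ±√ ⇒ sqrt: (5*(-5*(5*x))) - 6 = 881 or -881.
Step 2. [(5*(-5*(5*x))) - 6 = 881 or -881] add 6: x sits inside (… - 6) ⇒ sub: 5*(-5*(5*x)) = 887 or -875.
Step 3. [5*(-5*(5*x)) = 887 or -875] 5·(inner) — divide through by 5 ⇒ div: -5*(5*x) = 887/5 or -175.
Step 4. [-5*(5*x) = 887/5 or -175] divide by the outer -5, so div: 5*x = -887/25 or 35.
Step 5. [5*x = -887/25 or 35] LHS = 5·(…); ÷5 both sides ⇒ div: x = -887/125 or 7.

Answer: x ∈ {-887/125, 7}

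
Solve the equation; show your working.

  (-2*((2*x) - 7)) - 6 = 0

Step 1. [(-2*((2*x) - 7)) - 6 = 0] -6 is outermost — add 6 both sides, so sub: -2*((2*x) - 7) = 6.
Step 2. [-2*((2*x) - 7) = 6] -2 out front; divide by -2, so div: (2*x) - 7 = -3.
Step 3. [(2*x) - 7 = -3] 7 comes off first (add 7). So sub: 2*x = 4.
Step 4. [2*x = 4] 2·(inner) — divide through by 2. So div: x = 2.

Answer: x ∈ {2}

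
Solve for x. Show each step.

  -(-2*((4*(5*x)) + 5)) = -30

Step 1. [-(-2*((4*(5*x)) + 5)) = -30] leading − — multiply by −1. So neg: -2*((4*(5*x)) + 5) = 30.
Step 2. [-2*((4*(5*x)) + 5) = 30] LHS = -2·(…); ÷-2 both sides. So div: (4*(5*x)) + 5 = -15.
Step 3. [(4*(5*x)) + 5 = -15] peel the +5: subtract 5 from each side. So sub: 4*(5*x) = -20.
Step 4. [4*(5*x) = -20] leading coefficient 4: divide by 4, so div: 5*x = -5.
Step 5. [5*x = -5] 5 out front; divide by 5. So div: x = -1.

Answer: x ∈ {-1}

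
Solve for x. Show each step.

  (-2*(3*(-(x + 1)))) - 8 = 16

Step 1. [(-2*(3*(-(x + 1)))) - 8 = 16] add 8: x sits inside (… - 8). So sub: -2*(3*(-(x + 1))) = 24.
Step 2. [-2*(3*(-(x + 1))) = 24] leading coefficient -2: divide by -2 ⇒ div: 3*(-(x + 1)) = -12.
Step 3. [3*(-(x + 1)) = -12] leading coefficient 3: divide by 3, so div: -(x + 1) = -4.
Step 4. [-(x + 1) = -4] flip signs both sides. So neg: x + 1 = 4.
Step 5. [x + 1 = 4] subtract 1: x sits inside (… + 1). So sub: x = 3.

Answer: x ∈ {3}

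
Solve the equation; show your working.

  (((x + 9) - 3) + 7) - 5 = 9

Step 1. [(((x + 9) - 3) + 7) - 5 = 9] the outer -5 inverts by adding 5. So sub: ((x + 9) - 3) + 7 = 14.
Step 2. [((x + 9) - 3) + 7 = 14] +7 is outermost — subtract 7 both sides. So sub: (x + 9) - 3 = 7.
Step 3. [(x + 9) - 3 = 7] the outer -3 inverts by adding 3. So sub: x + 9 = 10.
Step 4. [x + 9 = 10] the outer +9 inverts by subtracting 9 ⇒ sub: x = 1.

Answer: x ∈ {1}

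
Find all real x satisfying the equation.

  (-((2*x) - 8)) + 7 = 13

Step 1. [(-((2*x) - 8)) + 7 = 13] the outer +7 inverts by subtracting 7, so sub: -((2*x) - 8) = 6.
Step 2. [-((2*x) - 8) = 6] LHS negated; negate both sides. So neg: (2*x) - 8 = -6.
Step 3. [(2*x) - 8 = -6] 2 | LHS and 2 | -6: pull 2 out. So factor: x - 4 = -3.
Step 4. [x - 4 = -3] add 4: x sits inside (… - 4), so sub: x = 1.

Answer: x ∈ {1}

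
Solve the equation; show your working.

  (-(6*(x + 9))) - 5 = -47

Step 1. [(-(6*(x + 9))) - 5 = -47] -5 is outermost — add 5 both sides. So sub: -(6*(x + 9)) = -42.
Step 2. [-(6*(x + 9)) = -42] flip signs both sides. So neg: 6*(x + 9) = 42.
Step 3. [6*(x + 9) = 42] 6 out front; divide by 6 ⇒ div: x + 9 = 7.
Step 4. [x + 9 = 7] +9 is outermost — subtract 9 both sides, so sub: x = -2.

Answer: x ∈ {-2}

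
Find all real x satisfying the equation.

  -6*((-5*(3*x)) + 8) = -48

Step 1. [-6*((-5*(3*x)) + 8) = -48] leading coefficient -6: divide by -6, so div: (-5*(3*x)) + 8 = 8.
Step 2. [(-5*(3*x)) + 8 = 8] peel the +8: subtract 8 from each side. So sub: -5*(3*x) = 0.
Step 3. [-5*(3*x) = 0] LHS = -5·(…); ÷-5 both sides, so div: 3*x = 0.
Step 4. [3*x = 0] 3 out front; divide by 3. So div: x = 0.

Answer: x ∈ {0}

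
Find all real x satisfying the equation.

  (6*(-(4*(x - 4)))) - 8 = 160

Step 1. [(6*(-(4*(x - 4)))) - 8 = 160] add 8: x sits inside (… - 8) ⇒ sub: 6*(-(4*(x - 4))) = 168.
Step 2. [6*(-(4*(x - 4))) = 168] leading coefficient 6: divide by 6. So div: -(4*(x - 4)) = 28.
Step 3. [-(4*(x - 4)) = 28] flip signs both sides ⇒ neg: 4*(x - 4) = -28.
Step 4. [4*(x - 4) = -28] 4·(inner) — divide through by 4. So div: x - 4 = -7.
Step 5. [x - 4 = -7] add 4: x sits inside (… - 4), so sub: x = -3.

Answer: x ∈ {-3}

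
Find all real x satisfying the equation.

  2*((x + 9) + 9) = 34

Step 1. [2*((x + 9) + 9) = 34] leading coefficient 2: divide by 2 ⇒ div: (x + 9) + 9 = 17.
Step 2. [(x + 9) + 9 = 17] +9 is outermost — subtract 9 both sides. So sub: x + 9 = 8.
Step 3. [x + 9 = 8] the outer +9 inverts by subtracting 9. So sub: x = -1.

Answer: x ∈ {-1}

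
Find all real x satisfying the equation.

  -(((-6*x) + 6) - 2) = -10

Step 1. [-(((-6*x) + 6) - 2) = -10] LHS negated; negate both sides, so neg: ((-6*x) + 6) - 2 = 10.
Step 2. [((-6*x) + 6) - 2 = 10] peel the -2: add 2 from each side, so sub: (-6*x) + 6 = 12.
Step 3. [(-6*x) + 6 = 12] -6 | LHS and -6 | 12: pull -6 out, so factor: x - 1 = -2.
Step 4. [x - 1 = -2] peel the -1: add 1 from each side, so sub: x = -1.

Answer: x ∈ {-1}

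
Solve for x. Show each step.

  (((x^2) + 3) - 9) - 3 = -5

Step 1. [(((x^2) + 3) - 9) - 3 = -5] peel the -3: add 3 from each side. So sub: ((x^2) + 3) - 9 = -2.
Step 2. [((x^2) + 3) - 9 = -2] peel the -9: add 9 from each side. So sub: (x^2) + 3 = 7.
Step 3. [(x^2) + 3 = 7] +3 is outermost — subtract 3 both sides. So sub: x^2 = 4.
Step 4. [x^2 = 4] √ both sides: 4 ≥ 0 gives two branches ⇒ sqrt: x = 2 or -2.

Answer: x ∈ {-2, 2}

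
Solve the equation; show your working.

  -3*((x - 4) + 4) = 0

Step 1. [-3*((x - 4) + 4) = 0] -3·(inner) — divide through by -3. So div: (x - 4) + 4 = 0.
Step 2. [(x - 4) + 4 = 0] 4 comes off first (subtract 4) ⇒ sub: x - 4 = -4.
Step 3. [x - 4 = -4] -4 is outermost — add 4 both sides, so sub: x = 0.

Answer: x ∈ {0}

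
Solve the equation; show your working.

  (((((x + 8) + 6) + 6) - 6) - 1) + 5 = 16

Step 1. [(((((x + 8) + 6) + 6) - 6) - 1) + 5 = 16] +5 is outermost — subtract 5 both sides. So sub: ((((x + 8) + 6) + 6) - 6) - 1 = 11.
Step 2. [((((x + 8) + 6) + 6) - 6) - 1 = 11] the outer -1 inverts by adding 1, so sub: (((x + 8) + 6) + 6) - 6 = 12.
Step 3. [(((x + 8) + 6) + 6) - 6 = 12] 6 comes off first (add 6) ⇒ sub: ((x + 8) + 6) + 6 = 18.
Step 4. [((x + 8) + 6) + 6 = 18] subtract 6: x sits inside (… + 6) ⇒ sub: (x + 8) + 6 = 12.
Step 5. [(x + 8) + 6 = 12] the outer +6 inverts by subtracting 6 ⇒ sub: x + 8 = 6.
Step 6. [x + 8 = 6] peel the +8: subtract 8 from each side ⇒ sub: x = -2.

Answer: x ∈ {-2}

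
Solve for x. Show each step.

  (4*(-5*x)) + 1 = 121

Step 1. [(4*(-5*x)) + 1 = 121] peel the +1: subtract 1 from each side, so sub: 4*(-5*x) = 120.
Step 2. [4*(-5*x) = 120] 4·(inner) — divide through by 4 ⇒ div: -5*x = 30.
Step 3. [-5*x = 30] -5·(inner) — divide through by -5, so div: x = -6.

Answer: x ∈ {-6}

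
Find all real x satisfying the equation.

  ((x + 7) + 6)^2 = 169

Step 1. [((x + 7) + 6)^2 = 169] LHS squared, RHS 169 ≥ 0: apply √ (±), so sqrt: (x + 7) + 6 = 13 or -13.
Step 2. [(x + 7) + 6 = 13 or -13] subtract 6: x sits inside (… + 6). So sub: x + 7 = 7 or -19.
Step 3. [x + 7 = 7 or -19] subtract 7: x sits inside (… + 7), so sub: x = 0 or -26.

Answer: x ∈ {-26, 0}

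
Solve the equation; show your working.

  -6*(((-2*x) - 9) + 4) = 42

Step 1. [-6*(((-2*x) - 9) + 4) = 42] divide by the outer -6, so div: ((-2*x) - 9) + 4 = -7.
Step 2. [((-2*x) - 9) + 4 = -7] subtract 4: x sits inside (… + 4), so sub: (-2*x) - 9 = -11.
Step 3. [(-2*x) - 9 = -11] peel the -9: add 9 from each side. So sub: -2*x = -2.
Step 4. [-2*x = -2] divide by the outer -2, so div: x = 1.

Answer: x ∈ {1}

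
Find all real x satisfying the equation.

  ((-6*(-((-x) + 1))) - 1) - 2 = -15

Step 1. [((-6*(-((-x) + 1))) - 1) - 2 = -15] add 2: x sits inside (… - 2), so sub: (-6*(-((-x) + 1))) - 1 = -13.
Step 2. [(-6*(-((-x) + 1))) - 1 = -13] the outer -1 inverts by adding 1 ⇒ sub: -6*(-((-x) + 1)) = -12.
Step 3. [-6*(-((-x) + 1)) = -12] leading coefficient -6: divide by -6 ⇒ div: -((-x) + 1) = 2.
Step 4. [-((-x) + 1) = 2] leading − — multiply by −1. So neg: (-x) + 1 = -2.
Step 5. [(-x) + 1 = -2] 1 comes off first (subtract 1) ⇒ sub: -x = -3.
Step 6. [-x = -3] leading − — multiply by −1, so neg: x = 3.

Answer: x ∈ {3}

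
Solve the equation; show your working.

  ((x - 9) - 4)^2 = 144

Step 1. [((x - 9) - 4)^2 = 144] 144 ≥ 0, LHS is (·)² — take ±√. So sqrt: (x - 9) - 4 = 12 or -12.
Step 2. [(x - 9) - 4 = 12 or -12] the outer -4 inverts by adding 4, so sub: x - 9 = 16 or -8.
Step 3. [x - 9 = 16 or -8] add 9: x sits inside (… - 9). So sub: x = 25 or 1.

Answer: x ∈ {1, 25}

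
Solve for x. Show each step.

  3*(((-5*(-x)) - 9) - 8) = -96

Step 1. [3*(((-5*(-x)) - 9) - 8) = -96] LHS = 3·(…); ÷3 both sides. So div: ((-5*(-x)) - 9) - 8 = -32.
Step 2. [((-5*(-x)) - 9) - 8 = -32] 8 comes off first (add 8). So sub: (-5*(-x)) - 9 = -24.
Step 3. [(-5*(-x)) - 9 = -24] 9 comes off first (add 9). So sub: -5*(-x) = -15.
Step 4. [-5*(-x) = -15] -5·(inner) — divide through by -5. So div: -x = 3.
Step 5. [-x = 3] flip signs both sides, so neg: x = -3.

Answer: x ∈ {-3}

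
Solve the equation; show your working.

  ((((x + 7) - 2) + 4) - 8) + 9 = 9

Step 1. [((((x + 7) - 2) + 4) - 8) + 9 = 9] peel the +9: subtract 9 from each side, so sub: (((x + 7) - 2) + 4) - 8 = 0.
Step 2. [(((x + 7) - 2) + 4) - 8 = 0] add 8: x sits inside (… - 8), so sub: ((x + 7) - 2) + 4 = 8.
Step 3. [((x + 7) - 2) + 4 = 8] the outer +4 inverts by subtracting 4, so sub: (x + 7) - 2 = 4.
Step 4. [(x + 7) - 2 = 4] add 2: x sits inside (… - 2). So sub: x + 7 = 6.
Step 5. [x + 7 = 6] peel the +7: subtract 7 from each side ⇒ sub: x = -1.

Answer: x ∈ {-1}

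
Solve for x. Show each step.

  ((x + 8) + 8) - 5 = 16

Step 1. [((x + 8) + 8) - 5 = 16] peel the -5: add 5 from each side ⇒ sub: (x + 8) + 8 = 21.
Step 2. [(x + 8) + 8 = 21] 8 comes off first (subtract 8), so sub: x + 8 = 13.
Step 3. [x + 8 = 13] +8 is outermost — subtract 8 both sides. So sub: x = 5.

Answer: x ∈ {5}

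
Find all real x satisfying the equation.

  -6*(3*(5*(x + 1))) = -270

Step 1. [-6*(3*(5*(x + 1))) = -270] leading coefficient -6: divide by -6 ⇒ div: 3*(5*(x + 1)) = 45.
Step 2. [3*(5*(x + 1)) = 45] 3·(inner) — divide through by 3, so div: 5*(x + 1) = 15.
Step 3. [5*(x + 1) = 15] LHS = 5·(…); ÷5 both sides. So div: x + 1 = 3.
Step 4. [x + 1 = 3] peel the +1: subtract 1 from each side. So sub: x = 2.

Answer: x ∈ {2}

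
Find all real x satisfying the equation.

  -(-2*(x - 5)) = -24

Step 1. [-(-2*(x - 5)) = -24] LHS negated; negate both sides, so neg: -2*(x - 5) = 24.
Step 2. [-2*(x - 5) = 24] -2·(inner) — divide through by -2. So div: x - 5 = -12.
Step 3. [x - 5 = -12] add 5: x sits inside (… - 5). So sub: x = -7.

Answer: x ∈ {-7}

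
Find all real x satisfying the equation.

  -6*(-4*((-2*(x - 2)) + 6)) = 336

Step 1. [-6*(-4*((-2*(x - 2)) + 6)) = 336] leading coefficient -6: divide by -6. So div: -4*((-2*(x - 2)) + 6) = -56.
Step 2. [-4*((-2*(x - 2)) + 6) = -56] -4 out front; divide by -4 ⇒ div: (-2*(x - 2)) + 6 = 14.
Step 3. [(-2*(x - 2)) + 6 = 14] common factor -2 (LHS and 14) — divide through ⇒ factor: (x - 2) - 3 = -7.
Step 4. [(x - 2) - 3 = -7] add 3: x sits inside (… - 3) ⇒ sub: x - 2 = -4.
Step 5. [x - 2 = -4] -2 is outermost — add 2 both sides, so sub: x = -2.

Answer: x ∈ {-2}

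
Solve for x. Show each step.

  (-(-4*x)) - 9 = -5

Step 1. [(-(-4*x)) - 9 = -5] add 9: x sits inside (… - 9), so sub: -(-4*x) = 4.
Step 2. [-(-4*x) = 4] LHS negated; negate both sides, so neg: -4*x = -4.
Step 3. [-4*x = -4] LHS = -4·(…); ÷-4 both sides, so div: x = 1.

Answer: x ∈ {1}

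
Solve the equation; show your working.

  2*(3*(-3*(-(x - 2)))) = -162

Step 1. [2*(3*(-3*(-(x - 2)))) = -162] LHS = 2·(…); ÷2 both sides ⇒ div: 3*(-3*(-(x - 2))) = -81.
Step 2. [3*(-3*(-(x - 2))) = -81] divide by the outer 3, so div: -3*(-(x - 2)) = -27.
Step 3. [-3*(-(x - 2)) = -27] LHS = -3·(…); ÷-3 both sides ⇒ div: -(x - 2) = 9.
Step 4. [-(x - 2) = 9] leading − — multiply by −1, so neg: x - 2 = -9.
Step 5. [x - 2 = -9] 2 comes off first (add 2) ⇒ sub: x = -7.

Answer: x ∈ {-7}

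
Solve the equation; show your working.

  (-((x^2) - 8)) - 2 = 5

Step 1. [(-((x^2) - 8)) - 2 = 5] peel the -2: add 2 from each side. So sub: -((x^2) - 8) = 7.
Step 2. [-((x^2) - 8) = 7] flip signs both sides, so neg: (x^2) - 8 = -7.
Step 3. [(x^2) - 8 = -7] -8 is outermost — add 8 both sides ⇒ sub: x^2 = 1.
Step 4. [x^2 = 1] √ both sides: 1 ≥ 0 gives two branches ⇒ sqrt: x = 1 or -1.

Answer: x ∈ {-1, 1}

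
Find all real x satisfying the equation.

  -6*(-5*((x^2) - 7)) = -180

Step 1. [-6*(-5*((x^2) - 7)) = -180] leading coefficient -6: divide by -6, so div: -5*((x^2) - 7) = 30.
Step 2. [-5*((x^2) - 7) = 30] divide by the outer -5 ⇒ div: (x^2) - 7 = -6.
Step 3. [(x^2) - 7 = -6] peel the -7: add 7 from each side ⇒ sub: x^2 = 1.
Step 4. [x^2 = 1] √ both sides: 1 ≥ 0 gives two branches. So sqrt: x = 1 or -1.

Answer: x ∈ {-1, 1}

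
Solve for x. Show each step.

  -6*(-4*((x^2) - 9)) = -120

Step 1. [-6*(-4*((x^2) - 9)) = -120] LHS = -6·(…); ÷-6 both sides, so div: -4*((x^2) - 9) = 20.
Step 2. [-4*((x^2) - 9) = 20] leading coefficient -4: divide by -4, so div: (x^2) - 9 = -5.
Step 3. [(x^2) - 9 = -5] -9 is outermost — add 9 both sides ⇒ sub: x^2 = 4.
Step 4. [x^2 = 4] √ both sides: 4 ≥ 0 gives two branches. So sqrt: x = 2 or -2.

Answer: x ∈ {-2, 2}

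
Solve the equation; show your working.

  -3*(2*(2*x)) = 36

Step 1. [-3*(2*(2*x)) = 36] -3·(inner) — divide through by -3. So div: 2*(2*x) = -12.
Step 2. [2*(2*x) = -12] LHS = 2·(…); ÷2 both sides ⇒ div: 2*x = -6.
Step 3. [2*x = -6] LHS = 2·(…); ÷2 both sides. So div: x = -3.

Answer: x ∈ {-3}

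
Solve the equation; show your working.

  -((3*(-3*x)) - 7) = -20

Step 1. [-((3*(-3*x)) - 7) = -20] flip signs both sides, so neg: (3*(-3*x)) - 7 = 20.
Step 2. [(3*(-3*x)) - 7 = 20] 7 comes off first (add 7), so sub: 3*(-3*x) = 27.
Step 3. [3*(-3*x) = 27] 3 out front; divide by 3. So div: -3*x = 9.
Step 4. [-3*x = 9] LHS = -3·(…); ÷-3 both sides, so div: x = -3.

Answer: x ∈ {-3}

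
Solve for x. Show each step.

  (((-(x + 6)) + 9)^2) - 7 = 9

Step 1. [(((-(x + 6)) + 9)^2) - 7 = 9] peel the -7: add 7 from each side ⇒ sub: ((-(x + 6)) + 9)^2 = 16.
Step 2. [((-(x + 6)) + 9)^2 = 16] LHS squared, RHS 16 ≥ 0: apply √ (±) ⇒ sqrt: (-(x + 6)) + 9 = 4 or -4.
Step 3. [(-(x + 6)) + 9 = 4 or -4] peel the +9: subtract 9 from each side ⇒ sub: -(x + 6) = -5 or -13.
Step 4. [-(x + 6) = -5 or -13] flip signs both sides, so neg: x + 6 = 5 or 13.
Step 5. [x + 6 = 5 or 13] +6 is outermost — subtract 6 both sides ⇒ sub: x = -1 or 7.

Answer: x ∈ {-1, 7}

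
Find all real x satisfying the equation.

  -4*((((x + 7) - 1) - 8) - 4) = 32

Step 1. [-4*((((x + 7) - 1) - 8) - 4) = 32] -4·(inner) — divide through by -4. So div: (((x + 7) - 1) - 8) - 4 = -8.
Step 2. [(((x + 7) - 1) - 8) - 4 = -8] 4 comes off first (add 4) ⇒ sub: ((x + 7) - 1) - 8 = -4.
Step 3. [((x + 7) - 1) - 8 = -4] add 8: x sits inside (… - 8), so sub: (x + 7) - 1 = 4.
Step 4. [(x + 7) - 1 = 4] -1 is outermost — add 1 both sides, so sub: x + 7 = 5.
Step 5. [x + 7 = 5] peel the +7: subtract 7 from each side. So sub: x = -2.

Answer: x ∈ {-2}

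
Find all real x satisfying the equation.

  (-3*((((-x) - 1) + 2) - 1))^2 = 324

Step 1. [(-3*((((-x) - 1) + 2) - 1))^2 = 324] 324 ≥ 0, LHS is (·)² — take ±√. So sqrt: -3*((((-x) - 1) + 2) - 1) = 18 or -18.
Step 2. [-3*((((-x) - 1) + 2) - 1) = 18 or -18] -3 out front; divide by -3 ⇒ div: (((-x) - 1) + 2) - 1 = -6 or 6.
Step 3. [(((-x) - 1) + 2) - 1 = -6 or 6] 1 comes off first (add 1) ⇒ sub: ((-x) - 1) + 2 = -5 or 7.
Step 4. [((-x) - 1) + 2 = -5 or 7] +2 is outermost — subtract 2 both sides. So sub: (-x) - 1 = -7 or 5.
Step 5. [(-x) - 1 = -7 or 5] add 1: x sits inside (… - 1). So sub: -x = -6 or 6.
Step 6. [-x = -6 or 6] leading − — multiply by −1 ⇒ neg: x = 6 or -6.

Answer: x ∈ {-6, 6}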